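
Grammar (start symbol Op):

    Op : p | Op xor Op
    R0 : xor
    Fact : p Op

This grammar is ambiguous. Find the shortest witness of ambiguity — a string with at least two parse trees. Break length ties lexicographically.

length 1: no string has ≥2 trees
length 3: no string has ≥2 trees
length 5: p xor p xor p has 2 parse trees

Two derivations of p xor p xor p:
  Op ⇒ Op xor Op ⇒ p xor Op ⇒ p xor Op xor Op ⇒ p xor p xor Op ⇒ p xor p xor p
  Op ⇒ Op xor Op ⇒ Op xor Op xor Op ⇒ p xor Op xor Op ⇒ p xor p xor Op ⇒ p xor p xor p

p xor p xor p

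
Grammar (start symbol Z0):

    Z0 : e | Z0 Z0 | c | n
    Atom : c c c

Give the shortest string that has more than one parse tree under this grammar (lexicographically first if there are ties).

c c c

length 1: no string has ≥2 trees
length 2: no string has ≥2 trees
length 3: c c c has 2 parse trees

Two derivations of c c c:
  Z0 ⇒ Z0 Z0 ⇒ Z0 Z0 Z0 ⇒ c Z0 Z0 ⇒ c c Z0 ⇒ c c c
  Z0 ⇒ Z0 Z0 ⇒ c Z0 ⇒ c Z0 Z0 ⇒ c c Z0 ⇒ c c c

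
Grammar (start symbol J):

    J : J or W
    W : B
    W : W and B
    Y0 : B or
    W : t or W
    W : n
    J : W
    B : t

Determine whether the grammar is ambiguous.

Ambiguous

Witness: t or n

Derivation 1: J ⇒ J or W ⇒ W or W ⇒ B or W ⇒ t or W ⇒ t or n
Derivation 2: J ⇒ W ⇒ t or W ⇒ t or n

Two distinct leftmost derivations for the same string.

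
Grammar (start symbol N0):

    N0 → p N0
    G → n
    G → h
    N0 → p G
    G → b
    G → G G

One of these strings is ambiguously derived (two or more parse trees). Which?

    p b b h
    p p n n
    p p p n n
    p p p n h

p b b h

p b b h: 2 trees
p p n n: 1 tree
p p p n n: 1 tree
p p p n h: 1 tree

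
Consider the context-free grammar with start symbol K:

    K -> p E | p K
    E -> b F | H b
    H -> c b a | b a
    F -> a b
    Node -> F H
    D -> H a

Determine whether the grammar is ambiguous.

Witness: p b a b

Derivation 1: K ⇒ p E ⇒ p b F ⇒ p b a b
Derivation 2: K ⇒ p E ⇒ p H b ⇒ p b a b

Two distinct leftmost derivations for the same string.

Ambiguous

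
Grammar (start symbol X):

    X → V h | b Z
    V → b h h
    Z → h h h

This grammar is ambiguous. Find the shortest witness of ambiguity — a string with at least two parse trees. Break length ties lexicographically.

b h h h

length 4: b h h h has 2 parse trees

Two derivations of b h h h:
  X ⇒ V h ⇒ b h h h
  X ⇒ b Z ⇒ b h h h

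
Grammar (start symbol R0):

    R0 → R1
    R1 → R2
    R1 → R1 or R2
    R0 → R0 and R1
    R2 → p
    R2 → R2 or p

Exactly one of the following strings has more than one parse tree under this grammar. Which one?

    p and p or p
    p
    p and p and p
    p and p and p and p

p and p or p

p and p or p: 2 trees
p: 1 tree
p and p and p: 1 tree
p and p and p and p: 1 tree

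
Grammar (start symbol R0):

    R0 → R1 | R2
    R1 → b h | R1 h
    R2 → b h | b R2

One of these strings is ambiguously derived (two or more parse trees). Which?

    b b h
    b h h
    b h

b b h: 1 tree
b h h: 1 tree
b h: 2 trees

b h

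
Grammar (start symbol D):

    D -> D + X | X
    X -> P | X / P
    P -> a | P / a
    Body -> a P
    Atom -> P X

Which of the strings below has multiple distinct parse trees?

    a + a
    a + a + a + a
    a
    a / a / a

a + a: 1 tree
a + a + a + a: 1 tree
a: 1 tree
a / a / a: 4 trees

a / a / a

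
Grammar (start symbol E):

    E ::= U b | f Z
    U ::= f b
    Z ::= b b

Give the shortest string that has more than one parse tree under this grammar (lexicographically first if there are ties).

length 3: f b b has 2 parse trees

Two derivations of f b b:
  E ⇒ U b ⇒ f b b
  E ⇒ f Z ⇒ f b b

f b b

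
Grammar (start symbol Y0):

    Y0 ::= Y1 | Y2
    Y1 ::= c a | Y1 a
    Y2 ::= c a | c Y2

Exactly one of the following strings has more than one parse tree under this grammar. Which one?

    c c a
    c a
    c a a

c a

c c a: 1 tree
c a: 2 trees
c a a: 1 tree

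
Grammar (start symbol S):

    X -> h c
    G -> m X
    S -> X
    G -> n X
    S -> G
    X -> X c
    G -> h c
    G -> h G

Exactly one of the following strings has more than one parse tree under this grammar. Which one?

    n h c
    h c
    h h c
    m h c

h c

n h c: 1 tree
h c: 2 trees
h h c: 1 tree
m h c: 1 tree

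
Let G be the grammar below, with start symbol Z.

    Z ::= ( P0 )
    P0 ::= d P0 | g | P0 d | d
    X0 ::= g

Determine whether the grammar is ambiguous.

Witness: ( d d )

Derivation 1: Z ⇒ ( P0 ) ⇒ ( d P0 ) ⇒ ( d d )
Derivation 2: Z ⇒ ( P0 ) ⇒ ( P0 d ) ⇒ ( d d )

Two distinct leftmost derivations for the same string.

Ambiguous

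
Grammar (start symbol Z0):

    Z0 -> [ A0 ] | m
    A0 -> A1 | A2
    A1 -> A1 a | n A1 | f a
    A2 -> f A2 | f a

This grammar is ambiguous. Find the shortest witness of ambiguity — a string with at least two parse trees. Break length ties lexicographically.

[ f a ]

length 1: no string has ≥2 trees
length 4: [ f a ] has 2 parse trees

Two derivations of [ f a ]:
  Z0 ⇒ [ A0 ] ⇒ [ A1 ] ⇒ [ f a ]
  Z0 ⇒ [ A0 ] ⇒ [ A2 ] ⇒ [ f a ]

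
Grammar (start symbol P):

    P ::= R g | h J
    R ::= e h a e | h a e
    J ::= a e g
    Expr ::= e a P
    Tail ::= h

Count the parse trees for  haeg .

2

Parse trees for haeg:
  [P [R h a e] g]
  [P h [J a e g]]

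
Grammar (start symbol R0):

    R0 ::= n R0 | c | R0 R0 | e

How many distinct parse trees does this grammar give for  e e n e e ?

Parse trees for e e n e e:
  [R0 [R0 e] [R0 [R0 e] [R0 n [R0 [R0 e] [R0 e]]]]]
  [R0 [R0 e] [R0 [R0 e] [R0 [R0 n [R0 e]] [R0 e]]]]
  [R0 [R0 e] [R0 [R0 [R0 e] [R0 n [R0 e]]] [R0 e]]]
  [R0 [R0 [R0 e] [R0 e]] [R0 n [R0 [R0 e] [R0 e]]]]
  [R0 [R0 [R0 e] [R0 e]] [R0 [R0 n [R0 e]] [R0 e]]]
  [R0 [R0 [R0 e] [R0 [R0 e] [R0 n [R0 e]]]] [R0 e]]
  [R0 [R0 [R0 [R0 e] [R0 e]] [R0 n [R0 e]]] [R0 e]]

7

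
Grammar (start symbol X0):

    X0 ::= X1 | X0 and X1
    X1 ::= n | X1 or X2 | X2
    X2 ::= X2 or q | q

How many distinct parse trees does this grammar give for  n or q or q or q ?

Parse trees for n or q or q or q:
  [X0 [X1 [X1 n] or [X2 [X2 [X2 q] or q] or q]]]
  [X0 [X1 [X1 [X1 n] or [X2 q]] or [X2 [X2 q] or q]]]
  [X0 [X1 [X1 [X1 n] or [X2 [X2 q] or q]] or [X2 q]]]
  [X0 [X1 [X1 [X1 [X1 n] or [X2 q]] or [X2 q]] or [X2 q]]]

4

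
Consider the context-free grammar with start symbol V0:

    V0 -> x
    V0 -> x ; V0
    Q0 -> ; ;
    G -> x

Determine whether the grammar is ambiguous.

Unambiguous

(Q0, G are unreachable from V0, so their rules don't affect L(V0).) The reachable grammar is A → atom sep A | atom. Each atom is followed by either the separator (recurse) or end-of-string (stop) — no choice point.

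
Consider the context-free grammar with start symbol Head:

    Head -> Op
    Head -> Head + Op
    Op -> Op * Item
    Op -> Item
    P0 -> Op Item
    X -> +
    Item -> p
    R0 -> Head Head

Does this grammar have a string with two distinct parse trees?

Unambiguous

Only Head, Op, Item are reachable from Head; ignoring the rest: This is a standard precedence ladder (Head over Op over Item), with each level left-recursive on its own operator ('+' at Head, '*' at Op). That structure is LR(1), hence unambiguous.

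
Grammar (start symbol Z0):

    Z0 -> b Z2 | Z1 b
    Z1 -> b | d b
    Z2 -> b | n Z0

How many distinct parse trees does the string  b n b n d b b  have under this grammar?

1

Parse trees for b n b n d b b:
  [Z0 b [Z2 n [Z0 b [Z2 n [Z0 [Z1 d b] b]]]]]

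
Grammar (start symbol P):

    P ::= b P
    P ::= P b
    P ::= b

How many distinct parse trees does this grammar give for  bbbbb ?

16

Parse trees for bbbbb (showing first 6 of 16):
  [P b [P b [P b [P b [P b]]]]]
  [P b [P b [P b [P [P b] b]]]]
  [P b [P b [P [P b [P b]] b]]]
  [P b [P b [P [P [P b] b] b]]]
  [P b [P [P b [P b [P b]]] b]]
  [P b [P [P b [P [P b] b]] b]]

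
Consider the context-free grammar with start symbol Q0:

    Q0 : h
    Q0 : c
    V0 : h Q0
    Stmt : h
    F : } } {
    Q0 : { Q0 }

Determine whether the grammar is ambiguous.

Unambiguous

Only Q0 is reachable from Q0; ignoring the rest: L(Q0) is { openⁿ atom closeⁿ : n ≥ 0 }. The bracket depth fixes n, and the derivation is forced at every step.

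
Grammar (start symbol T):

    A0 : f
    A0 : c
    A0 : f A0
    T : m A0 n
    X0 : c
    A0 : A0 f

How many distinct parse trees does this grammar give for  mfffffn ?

Parse trees for mfffffn (showing first 6 of 16):
  [T m [A0 f [A0 f [A0 f [A0 f [A0 f]]]]] n]
  [T m [A0 f [A0 f [A0 f [A0 [A0 f] f]]]] n]
  [T m [A0 f [A0 f [A0 [A0 f [A0 f]] f]]] n]
  [T m [A0 f [A0 f [A0 [A0 [A0 f] f] f]]] n]
  [T m [A0 f [A0 [A0 f [A0 f [A0 f]]] f]] n]
  [T m [A0 f [A0 [A0 f [A0 [A0 f] f]] f]] n]

16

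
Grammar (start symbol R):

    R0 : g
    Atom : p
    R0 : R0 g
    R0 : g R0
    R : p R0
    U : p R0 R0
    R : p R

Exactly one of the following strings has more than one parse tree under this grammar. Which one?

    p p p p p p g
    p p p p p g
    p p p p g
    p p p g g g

p p p g g g

p p p p p p g: 1 tree
p p p p p g: 1 tree
p p p p g: 1 tree
p p p g g g: 4 trees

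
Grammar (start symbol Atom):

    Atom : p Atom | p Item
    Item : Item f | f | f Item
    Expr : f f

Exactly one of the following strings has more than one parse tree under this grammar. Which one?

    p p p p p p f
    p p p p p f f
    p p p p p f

p p p p p f f

p p p p p p f: 1 tree
p p p p p f f: 2 trees
p p p p p f: 1 tree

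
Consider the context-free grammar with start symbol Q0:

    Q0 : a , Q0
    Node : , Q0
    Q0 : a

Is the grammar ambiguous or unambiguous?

Unambiguous

(Node is unreachable from Q0, so its rules don't affect L(Q0).) Right-recursive list with a separator: after each atom, whether the separator follows determines the rule. One parse per string.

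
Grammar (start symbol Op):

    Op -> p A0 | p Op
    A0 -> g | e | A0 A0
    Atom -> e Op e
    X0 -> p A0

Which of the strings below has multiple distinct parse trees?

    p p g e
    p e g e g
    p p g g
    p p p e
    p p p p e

p e g e g

p p g e: 1 tree
p e g e g: 5 trees
p p g g: 1 tree
p p p e: 1 tree
p p p p e: 1 tree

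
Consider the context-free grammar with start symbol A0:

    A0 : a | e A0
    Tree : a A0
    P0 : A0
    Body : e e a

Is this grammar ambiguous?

Only A0 is reachable from A0; ignoring the rest: Restricted to the reachable nonterminals, every rule has the form A → t or A → t B, and no two rules for the same A share a first terminal. The grammar encodes a DFA — one run per string.

Unambiguous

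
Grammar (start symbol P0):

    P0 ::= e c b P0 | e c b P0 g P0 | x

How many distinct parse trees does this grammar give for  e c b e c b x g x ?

Parse trees for e c b e c b x g x:
  [P0 e c b [P0 e c b [P0 x] g [P0 x]]]
  [P0 e c b [P0 e c b [P0 x]] g [P0 x]]

2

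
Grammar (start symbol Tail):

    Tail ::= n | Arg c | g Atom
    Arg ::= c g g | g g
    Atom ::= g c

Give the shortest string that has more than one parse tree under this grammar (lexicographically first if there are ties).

g g c

length 1: no string has ≥2 trees
length 3: g g c has 2 parse trees

Two derivations of g g c:
  Tail ⇒ Arg c ⇒ g g c
  Tail ⇒ g Atom ⇒ g g c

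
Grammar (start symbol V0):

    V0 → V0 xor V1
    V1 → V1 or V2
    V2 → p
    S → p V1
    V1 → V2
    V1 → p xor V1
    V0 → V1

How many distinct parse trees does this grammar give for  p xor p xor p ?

4

Parse trees for p xor p xor p:
  [V0 [V0 [V1 [V2 p]]] xor [V1 p xor [V1 [V2 p]]]]
  [V0 [V0 [V0 [V1 [V2 p]]] xor [V1 [V2 p]]] xor [V1 [V2 p]]]
  [V0 [V0 [V1 p xor [V1 [V2 p]]]] xor [V1 [V2 p]]]
  [V0 [V1 p xor [V1 p xor [V1 [V2 p]]]]]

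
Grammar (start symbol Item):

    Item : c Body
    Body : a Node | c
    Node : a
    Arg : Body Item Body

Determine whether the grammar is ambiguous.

Unambiguous

(Arg is unreachable from Item, so its rules don't affect L(Item).) The reachable rules are right-linear with at most one rule per (nonterminal, next-terminal) pair. Each input token forces the next rule, so parsing is deterministic.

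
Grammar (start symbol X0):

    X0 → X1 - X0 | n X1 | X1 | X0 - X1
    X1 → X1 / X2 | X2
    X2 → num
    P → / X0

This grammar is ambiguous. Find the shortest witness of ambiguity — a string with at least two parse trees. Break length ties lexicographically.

num - num

length 1: no string has ≥2 trees
length 2: no string has ≥2 trees
length 3: num - num has 2 parse trees

Two derivations of num - num:
  X0 ⇒ X1 - X0 ⇒ X2 - X0 ⇒ num - X0 ⇒ num - X1 ⇒ num - X2 ⇒ num - num
  X0 ⇒ X0 - X1 ⇒ X1 - X1 ⇒ X2 - X1 ⇒ num - X1 ⇒ num - X2 ⇒ num - num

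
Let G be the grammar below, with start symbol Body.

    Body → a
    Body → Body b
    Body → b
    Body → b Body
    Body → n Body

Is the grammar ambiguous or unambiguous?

Ambiguous

Witness: b b

Derivation 1: Body ⇒ Body b ⇒ b b
Derivation 2: Body ⇒ b Body ⇒ b b

Two distinct leftmost derivations for the same string.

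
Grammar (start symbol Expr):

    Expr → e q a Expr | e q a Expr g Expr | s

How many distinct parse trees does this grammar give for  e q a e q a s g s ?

2

Parse trees for e q a e q a s g s:
  [Expr e q a [Expr e q a [Expr s] g [Expr s]]]
  [Expr e q a [Expr e q a [Expr s]] g [Expr s]]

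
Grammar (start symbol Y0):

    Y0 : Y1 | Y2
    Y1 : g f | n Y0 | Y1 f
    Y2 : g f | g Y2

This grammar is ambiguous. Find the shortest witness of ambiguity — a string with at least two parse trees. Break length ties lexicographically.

length 2: g f has 2 parse trees

Two derivations of g f:
  Y0 ⇒ Y1 ⇒ g f
  Y0 ⇒ Y2 ⇒ g f

g f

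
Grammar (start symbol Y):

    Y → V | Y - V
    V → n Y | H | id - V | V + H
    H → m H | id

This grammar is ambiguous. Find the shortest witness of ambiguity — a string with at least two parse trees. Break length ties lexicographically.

length 1: no string has ≥2 trees
length 2: no string has ≥2 trees
length 3: id - id has 2 parse trees

Two derivations of id - id:
  Y ⇒ V ⇒ id - V ⇒ id - H ⇒ id - id
  Y ⇒ Y - V ⇒ V - V ⇒ H - V ⇒ id - V ⇒ id - H ⇒ id - id

id - id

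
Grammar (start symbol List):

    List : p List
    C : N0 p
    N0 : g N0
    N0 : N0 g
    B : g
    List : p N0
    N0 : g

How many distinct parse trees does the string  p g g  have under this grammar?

2

Parse trees for p g g:
  [List p [N0 g [N0 g]]]
  [List p [N0 [N0 g] g]]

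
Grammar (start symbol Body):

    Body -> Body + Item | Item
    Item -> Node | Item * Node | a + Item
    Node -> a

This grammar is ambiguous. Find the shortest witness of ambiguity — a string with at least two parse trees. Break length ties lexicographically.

length 1: no string has ≥2 trees
length 3: a + a has 2 parse trees

Two derivations of a + a:
  Body ⇒ Body + Item ⇒ Item + Item ⇒ Node + Item ⇒ a + Item ⇒ a + Node ⇒ a + a
  Body ⇒ Item ⇒ a + Item ⇒ a + Node ⇒ a + a

a + a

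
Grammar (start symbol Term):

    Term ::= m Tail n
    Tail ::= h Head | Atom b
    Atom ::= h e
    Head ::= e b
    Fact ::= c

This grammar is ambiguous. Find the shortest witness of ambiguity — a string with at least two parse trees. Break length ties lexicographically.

m h e b n

length 5: m h e b n has 2 parse trees

Two derivations of m h e b n:
  Term ⇒ m Tail n ⇒ m h Head n ⇒ m h e b n
  Term ⇒ m Tail n ⇒ m Atom b n ⇒ m h e b n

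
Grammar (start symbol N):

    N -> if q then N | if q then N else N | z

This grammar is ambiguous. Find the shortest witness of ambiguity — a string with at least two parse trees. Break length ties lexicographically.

length 1: no string has ≥2 trees
length 4: no string has ≥2 trees
length 6: no string has ≥2 trees
length 7: no string has ≥2 trees
length 9: if q then if q then z else z has 2 parse trees

Two derivations of if q then if q then z else z:
  N ⇒ if q then N ⇒ if q then if q then N else N ⇒ if q then if q then z else N ⇒ if q then if q then z else z
  N ⇒ if q then N else N ⇒ if q then if q then N else N ⇒ if q then if q then z else N ⇒ if q then if q then z else z

if q then if q then z else z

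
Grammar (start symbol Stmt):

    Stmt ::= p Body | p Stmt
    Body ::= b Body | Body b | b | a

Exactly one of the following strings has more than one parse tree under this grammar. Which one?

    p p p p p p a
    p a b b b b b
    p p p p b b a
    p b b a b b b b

p p p p p p a: 1 tree
p a b b b b b: 1 tree
p p p p b b a: 1 tree
p b b a b b b b: 15 trees

p b b a b b b b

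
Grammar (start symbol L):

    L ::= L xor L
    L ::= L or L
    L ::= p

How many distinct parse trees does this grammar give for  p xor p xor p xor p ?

5

Parse trees for p xor p xor p xor p:
  [L [L p] xor [L [L p] xor [L [L p] xor [L p]]]]
  [L [L p] xor [L [L [L p] xor [L p]] xor [L p]]]
  [L [L [L p] xor [L p]] xor [L [L p] xor [L p]]]
  [L [L [L p] xor [L [L p] xor [L p]]] xor [L p]]
  [L [L [L [L p] xor [L p]] xor [L p]] xor [L p]]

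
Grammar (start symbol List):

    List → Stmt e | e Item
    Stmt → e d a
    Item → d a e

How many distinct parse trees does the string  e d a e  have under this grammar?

2

Parse trees for e d a e:
  [List [Stmt e d a] e]
  [List e [Item d a e]]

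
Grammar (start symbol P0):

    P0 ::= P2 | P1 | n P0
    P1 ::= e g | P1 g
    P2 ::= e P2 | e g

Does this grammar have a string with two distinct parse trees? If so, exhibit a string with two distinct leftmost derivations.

Witness: e g

Derivation 1: P0 ⇒ P2 ⇒ e g
Derivation 2: P0 ⇒ P1 ⇒ e g

Two distinct leftmost derivations for the same string.

Ambiguous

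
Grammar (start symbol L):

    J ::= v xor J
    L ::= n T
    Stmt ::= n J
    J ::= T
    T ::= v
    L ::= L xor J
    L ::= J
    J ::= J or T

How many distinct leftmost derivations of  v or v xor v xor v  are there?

2

Parse trees for v or v xor v xor v:
  [L [L [J [J [T v]] or [T v]]] xor [J v xor [J [T v]]]]
  [L [L [L [J [J [T v]] or [T v]]] xor [J [T v]]] xor [J [T v]]]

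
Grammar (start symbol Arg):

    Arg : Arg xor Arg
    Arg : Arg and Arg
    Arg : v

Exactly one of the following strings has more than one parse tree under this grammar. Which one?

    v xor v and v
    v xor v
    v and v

v xor v and v

v xor v and v: 2 trees
v xor v: 1 tree
v and v: 1 tree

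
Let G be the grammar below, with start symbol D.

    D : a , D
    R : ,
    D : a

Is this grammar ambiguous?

Only D is reachable from D; ignoring the rest: The reachable grammar is A → atom sep A | atom. Each atom is followed by either the separator (recurse) or end-of-string (stop) — no choice point.

Unambiguous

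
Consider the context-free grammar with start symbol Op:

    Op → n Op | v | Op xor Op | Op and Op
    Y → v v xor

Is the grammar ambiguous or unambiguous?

Ambiguous

Witness: n v and v

Derivation 1: Op ⇒ n Op ⇒ n Op and Op ⇒ n v and Op ⇒ n v and v
Derivation 2: Op ⇒ Op and Op ⇒ n Op and Op ⇒ n v and Op ⇒ n v and v

Two distinct leftmost derivations for the same string.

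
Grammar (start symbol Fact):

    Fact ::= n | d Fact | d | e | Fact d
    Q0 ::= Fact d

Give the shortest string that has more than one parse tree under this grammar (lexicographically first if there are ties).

d d

length 1: no string has ≥2 trees
length 2: d d has 2 parse trees

Two derivations of d d:
  Fact ⇒ d Fact ⇒ d d
  Fact ⇒ Fact d ⇒ d d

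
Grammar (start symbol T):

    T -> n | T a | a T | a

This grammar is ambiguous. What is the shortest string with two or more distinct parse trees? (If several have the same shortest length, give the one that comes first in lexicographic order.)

length 1: no string has ≥2 trees
length 2: a a has 2 parse trees

Two derivations of a a:
  T ⇒ T a ⇒ a a
  T ⇒ a T ⇒ a a

a a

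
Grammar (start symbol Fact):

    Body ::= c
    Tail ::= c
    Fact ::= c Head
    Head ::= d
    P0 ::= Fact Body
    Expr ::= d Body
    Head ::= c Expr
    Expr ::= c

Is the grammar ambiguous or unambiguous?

Unambiguous

(Tail, P0 are unreachable from Fact, so their rules don't affect L(Fact).) Each reachable nonterminal has at most one production per leading terminal, and all productions are right-linear; the derivation is determined token-by-token.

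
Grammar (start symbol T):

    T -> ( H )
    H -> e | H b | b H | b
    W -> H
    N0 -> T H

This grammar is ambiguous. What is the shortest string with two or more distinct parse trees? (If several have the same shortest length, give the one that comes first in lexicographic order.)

length 3: no string has ≥2 trees
length 4: ( b b ) has 2 parse trees

Two derivations of ( b b ):
  T ⇒ ( H ) ⇒ ( H b ) ⇒ ( b b )
  T ⇒ ( H ) ⇒ ( b H ) ⇒ ( b b )

( b b )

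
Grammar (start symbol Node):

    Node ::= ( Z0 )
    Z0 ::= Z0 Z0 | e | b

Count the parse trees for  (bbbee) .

Parse trees for (bbbee) (showing first 6 of 14):
  [Node ( [Z0 [Z0 b] [Z0 [Z0 b] [Z0 [Z0 b] [Z0 [Z0 e] [Z0 e]]]]] )]
  [Node ( [Z0 [Z0 b] [Z0 [Z0 b] [Z0 [Z0 [Z0 b] [Z0 e]] [Z0 e]]]] )]
  [Node ( [Z0 [Z0 b] [Z0 [Z0 [Z0 b] [Z0 b]] [Z0 [Z0 e] [Z0 e]]]] )]
  [Node ( [Z0 [Z0 b] [Z0 [Z0 [Z0 b] [Z0 [Z0 b] [Z0 e]]] [Z0 e]]] )]
  [Node ( [Z0 [Z0 b] [Z0 [Z0 [Z0 [Z0 b] [Z0 b]] [Z0 e]] [Z0 e]]] )]
  [Node ( [Z0 [Z0 [Z0 b] [Z0 b]] [Z0 [Z0 b] [Z0 [Z0 e] [Z0 e]]]] )]

14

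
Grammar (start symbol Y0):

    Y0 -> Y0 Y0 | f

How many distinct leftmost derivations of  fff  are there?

2

Parse trees for fff:
  [Y0 [Y0 f] [Y0 [Y0 f] [Y0 f]]]
  [Y0 [Y0 [Y0 f] [Y0 f]] [Y0 f]]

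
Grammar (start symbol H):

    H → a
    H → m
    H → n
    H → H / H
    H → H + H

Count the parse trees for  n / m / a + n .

Parse trees for n / m / a + n:
  [H [H n] / [H [H m] / [H [H a] + [H n]]]]
  [H [H n] / [H [H [H m] / [H a]] + [H n]]]
  [H [H [H n] / [H m]] / [H [H a] + [H n]]]
  [H [H [H n] / [H [H m] / [H a]]] + [H n]]
  [H [H [H [H n] / [H m]] / [H a]] + [H n]]

5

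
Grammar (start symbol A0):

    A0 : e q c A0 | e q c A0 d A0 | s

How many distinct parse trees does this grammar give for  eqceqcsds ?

Parse trees for eqceqcsds:
  [A0 e q c [A0 e q c [A0 s] d [A0 s]]]
  [A0 e q c [A0 e q c [A0 s]] d [A0 s]]

2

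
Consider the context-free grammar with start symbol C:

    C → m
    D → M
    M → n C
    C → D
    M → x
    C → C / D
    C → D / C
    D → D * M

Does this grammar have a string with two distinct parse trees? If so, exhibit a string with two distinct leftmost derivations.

Ambiguous

Witness: x / x

Derivation 1: C ⇒ C / D ⇒ D / D ⇒ M / D ⇒ x / D ⇒ x / M ⇒ x / x
Derivation 2: C ⇒ D / C ⇒ M / C ⇒ x / C ⇒ x / D ⇒ x / M ⇒ x / x

Two distinct leftmost derivations for the same string.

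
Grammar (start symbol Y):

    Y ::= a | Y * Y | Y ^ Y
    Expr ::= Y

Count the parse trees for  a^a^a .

2

Parse trees for a^a^a:
  [Y [Y a] ^ [Y [Y a] ^ [Y a]]]
  [Y [Y [Y a] ^ [Y a]] ^ [Y a]]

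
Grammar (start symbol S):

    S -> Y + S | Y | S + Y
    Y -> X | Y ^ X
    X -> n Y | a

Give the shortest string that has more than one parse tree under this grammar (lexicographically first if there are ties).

a + a

length 1: no string has ≥2 trees
length 2: no string has ≥2 trees
length 3: a + a has 2 parse trees

Two derivations of a + a:
  S ⇒ Y + S ⇒ X + S ⇒ a + S ⇒ a + Y ⇒ a + X ⇒ a + a
  S ⇒ S + Y ⇒ Y + Y ⇒ X + Y ⇒ a + Y ⇒ a + X ⇒ a + a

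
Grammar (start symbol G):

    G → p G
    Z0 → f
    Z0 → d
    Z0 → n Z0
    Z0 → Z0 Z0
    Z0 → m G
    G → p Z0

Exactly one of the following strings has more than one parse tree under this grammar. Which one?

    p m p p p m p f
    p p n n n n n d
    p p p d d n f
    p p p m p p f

p p p d d n f

p m p p p m p f: 1 tree
p p n n n n n d: 1 tree
p p p d d n f: 2 trees
p p p m p p f: 1 tree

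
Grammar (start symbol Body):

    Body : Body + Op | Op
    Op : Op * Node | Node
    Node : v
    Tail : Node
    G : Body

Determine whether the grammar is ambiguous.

Unambiguous

(Tail, G are unreachable from Body, so their rules don't affect L(Body).) Body → Body + Op | Op  ;  Op → Op * Node | Node  — a left-associative chain with Node at the bottom. Each string factors uniquely by precedence.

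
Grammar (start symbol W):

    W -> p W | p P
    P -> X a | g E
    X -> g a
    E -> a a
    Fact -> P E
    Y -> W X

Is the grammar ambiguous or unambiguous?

Ambiguous

Witness: p g a a

Derivation 1: W ⇒ p P ⇒ p X a ⇒ p g a a
Derivation 2: W ⇒ p P ⇒ p g E ⇒ p g a a

Two distinct leftmost derivations for the same string.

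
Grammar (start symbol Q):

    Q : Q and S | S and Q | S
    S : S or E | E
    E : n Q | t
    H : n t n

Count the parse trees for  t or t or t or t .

1

Parse trees for t or t or t or t:
  [Q [S [S [S [S [E t]] or [E t]] or [E t]] or [E t]]]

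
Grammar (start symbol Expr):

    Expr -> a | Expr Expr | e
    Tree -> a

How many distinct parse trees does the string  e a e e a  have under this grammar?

Parse trees for e a e e a (showing first 6 of 14):
  [Expr [Expr e] [Expr [Expr a] [Expr [Expr e] [Expr [Expr e] [Expr a]]]]]
  [Expr [Expr e] [Expr [Expr a] [Expr [Expr [Expr e] [Expr e]] [Expr a]]]]
  [Expr [Expr e] [Expr [Expr [Expr a] [Expr e]] [Expr [Expr e] [Expr a]]]]
  [Expr [Expr e] [Expr [Expr [Expr a] [Expr [Expr e] [Expr e]]] [Expr a]]]
  [Expr [Expr e] [Expr [Expr [Expr [Expr a] [Expr e]] [Expr e]] [Expr a]]]
  [Expr [Expr [Expr e] [Expr a]] [Expr [Expr e] [Expr [Expr e] [Expr a]]]]

14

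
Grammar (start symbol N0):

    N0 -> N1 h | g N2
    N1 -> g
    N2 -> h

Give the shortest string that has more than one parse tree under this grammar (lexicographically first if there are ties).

g h

length 2: g h has 2 parse trees

Two derivations of g h:
  N0 ⇒ N1 h ⇒ g h
  N0 ⇒ g N2 ⇒ g h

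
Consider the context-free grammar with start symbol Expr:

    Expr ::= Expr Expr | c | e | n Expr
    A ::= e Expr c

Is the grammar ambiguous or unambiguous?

Ambiguous

Witness: c c c

Derivation 1: Expr ⇒ Expr Expr ⇒ Expr Expr Expr ⇒ c Expr Expr ⇒ c c Expr ⇒ c c c
Derivation 2: Expr ⇒ Expr Expr ⇒ c Expr ⇒ c Expr Expr ⇒ c c Expr ⇒ c c c

Two distinct leftmost derivations for the same string.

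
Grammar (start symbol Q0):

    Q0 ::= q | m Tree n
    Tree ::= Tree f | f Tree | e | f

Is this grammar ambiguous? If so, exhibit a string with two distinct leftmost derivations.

Witness: m f f n

Derivation 1: Q0 ⇒ m Tree n ⇒ m Tree f n ⇒ m f f n
Derivation 2: Q0 ⇒ m Tree n ⇒ m f Tree n ⇒ m f f n

Two distinct leftmost derivations for the same string.

Ambiguous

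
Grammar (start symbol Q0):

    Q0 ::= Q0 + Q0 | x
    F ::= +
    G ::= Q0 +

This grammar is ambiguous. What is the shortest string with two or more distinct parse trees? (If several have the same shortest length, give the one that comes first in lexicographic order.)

x + x + x

length 1: no string has ≥2 trees
length 3: no string has ≥2 trees
length 5: x + x + x has 2 parse trees

Two derivations of x + x + x:
  Q0 ⇒ Q0 + Q0 ⇒ Q0 + Q0 + Q0 ⇒ x + Q0 + Q0 ⇒ x + x + Q0 ⇒ x + x + x
  Q0 ⇒ Q0 + Q0 ⇒ x + Q0 ⇒ x + Q0 + Q0 ⇒ x + x + Q0 ⇒ x + x + x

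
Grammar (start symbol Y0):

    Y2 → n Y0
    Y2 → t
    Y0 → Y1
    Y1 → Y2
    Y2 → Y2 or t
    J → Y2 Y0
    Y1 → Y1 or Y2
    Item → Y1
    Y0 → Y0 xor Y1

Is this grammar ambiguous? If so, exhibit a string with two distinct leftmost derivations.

Ambiguous

Witness: t or t

Derivation 1: Y0 ⇒ Y1 ⇒ Y2 ⇒ Y2 or t ⇒ t or t
Derivation 2: Y0 ⇒ Y1 ⇒ Y1 or Y2 ⇒ Y2 or Y2 ⇒ t or Y2 ⇒ t or t

Two distinct leftmost derivations for the same string.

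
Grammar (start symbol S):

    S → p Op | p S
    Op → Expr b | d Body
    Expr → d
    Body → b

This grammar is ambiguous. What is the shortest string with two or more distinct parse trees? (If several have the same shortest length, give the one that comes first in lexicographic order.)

length 3: p d b has 2 parse trees

Two derivations of p d b:
  S ⇒ p Op ⇒ p Expr b ⇒ p d b
  S ⇒ p Op ⇒ p d Body ⇒ p d b

p d b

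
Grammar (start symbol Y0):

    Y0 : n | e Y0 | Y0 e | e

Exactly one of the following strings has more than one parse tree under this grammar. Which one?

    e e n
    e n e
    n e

e n e

e e n: 1 tree
e n e: 2 trees
n e: 1 tree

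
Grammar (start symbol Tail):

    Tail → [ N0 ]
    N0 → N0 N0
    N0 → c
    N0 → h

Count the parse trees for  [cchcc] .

14

Parse trees for [cchcc] (showing first 6 of 14):
  [Tail [ [N0 [N0 c] [N0 [N0 c] [N0 [N0 h] [N0 [N0 c] [N0 c]]]]] ]]
  [Tail [ [N0 [N0 c] [N0 [N0 c] [N0 [N0 [N0 h] [N0 c]] [N0 c]]]] ]]
  [Tail [ [N0 [N0 c] [N0 [N0 [N0 c] [N0 h]] [N0 [N0 c] [N0 c]]]] ]]
  [Tail [ [N0 [N0 c] [N0 [N0 [N0 c] [N0 [N0 h] [N0 c]]] [N0 c]]] ]]
  [Tail [ [N0 [N0 c] [N0 [N0 [N0 [N0 c] [N0 h]] [N0 c]] [N0 c]]] ]]
  [Tail [ [N0 [N0 [N0 c] [N0 c]] [N0 [N0 h] [N0 [N0 c] [N0 c]]]] ]]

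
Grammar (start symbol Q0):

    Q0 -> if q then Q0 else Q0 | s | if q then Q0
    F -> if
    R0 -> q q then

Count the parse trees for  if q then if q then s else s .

Parse trees for if q then if q then s else s:
  [Q0 if q then [Q0 if q then [Q0 s]] else [Q0 s]]
  [Q0 if q then [Q0 if q then [Q0 s] else [Q0 s]]]

2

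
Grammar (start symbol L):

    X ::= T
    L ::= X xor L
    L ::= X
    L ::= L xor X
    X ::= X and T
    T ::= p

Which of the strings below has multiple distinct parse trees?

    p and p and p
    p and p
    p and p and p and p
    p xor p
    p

p and p and p: 1 tree
p and p: 1 tree
p and p and p and p: 1 tree
p xor p: 2 trees
p: 1 tree

p xor p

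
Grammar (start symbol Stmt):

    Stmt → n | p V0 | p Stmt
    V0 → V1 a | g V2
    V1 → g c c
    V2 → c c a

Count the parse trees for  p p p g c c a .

2

Parse trees for p p p g c c a:
  [Stmt p [Stmt p [Stmt p [V0 [V1 g c c] a]]]]
  [Stmt p [Stmt p [Stmt p [V0 g [V2 c c a]]]]]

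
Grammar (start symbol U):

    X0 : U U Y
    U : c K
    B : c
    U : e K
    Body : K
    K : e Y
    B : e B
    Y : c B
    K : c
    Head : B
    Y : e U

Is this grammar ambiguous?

Unambiguous

Only U, K, Y, B are reachable from U; ignoring the rest: Restricted to the reachable nonterminals, every rule has the form A → t or A → t B, and no two rules for the same A share a first terminal. The grammar encodes a DFA — one run per string.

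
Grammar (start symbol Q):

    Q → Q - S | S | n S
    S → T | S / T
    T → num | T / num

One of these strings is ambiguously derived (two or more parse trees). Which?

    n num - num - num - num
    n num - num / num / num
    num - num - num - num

n num - num / num / num

n num - num - num - num: 1 tree
n num - num / num / num: 4 trees
num - num - num - num: 1 tree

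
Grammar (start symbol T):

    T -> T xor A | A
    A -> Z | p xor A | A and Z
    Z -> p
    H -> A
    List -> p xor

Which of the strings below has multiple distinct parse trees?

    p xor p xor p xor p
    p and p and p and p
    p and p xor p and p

p xor p xor p xor p: 8 trees
p and p and p and p: 1 tree
p and p xor p and p: 1 tree

p xor p xor p xor p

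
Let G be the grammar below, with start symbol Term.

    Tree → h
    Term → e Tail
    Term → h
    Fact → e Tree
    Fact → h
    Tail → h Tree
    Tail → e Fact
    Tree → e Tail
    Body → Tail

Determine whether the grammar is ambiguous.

Unambiguous

Only Term, Tail, Fact, Tree are reachable from Term; ignoring the rest: Each reachable nonterminal has at most one production per leading terminal, and all productions are right-linear; the derivation is determined token-by-token.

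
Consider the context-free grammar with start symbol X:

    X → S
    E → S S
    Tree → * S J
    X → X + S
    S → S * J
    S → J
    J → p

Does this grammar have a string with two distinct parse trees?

Unambiguous

(E, Tree are unreachable from X, so their rules don't affect L(X).) X → X + S | S  ;  S → S * J | J  — a left-associative chain with J at the bottom. Each string factors uniquely by precedence.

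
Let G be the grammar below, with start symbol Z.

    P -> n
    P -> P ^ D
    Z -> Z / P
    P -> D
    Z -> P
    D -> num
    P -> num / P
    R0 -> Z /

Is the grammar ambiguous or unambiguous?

Witness: num / n

Derivation 1: Z ⇒ Z / P ⇒ P / P ⇒ D / P ⇒ num / P ⇒ num / n
Derivation 2: Z ⇒ P ⇒ num / P ⇒ num / n

Two distinct leftmost derivations for the same string.

Ambiguous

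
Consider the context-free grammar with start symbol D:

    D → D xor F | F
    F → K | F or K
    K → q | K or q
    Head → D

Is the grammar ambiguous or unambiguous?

Ambiguous

Witness: q or q

Derivation 1: D ⇒ F ⇒ K ⇒ K or q ⇒ q or q
Derivation 2: D ⇒ F ⇒ F or K ⇒ K or K ⇒ q or K ⇒ q or q

Two distinct leftmost derivations for the same string.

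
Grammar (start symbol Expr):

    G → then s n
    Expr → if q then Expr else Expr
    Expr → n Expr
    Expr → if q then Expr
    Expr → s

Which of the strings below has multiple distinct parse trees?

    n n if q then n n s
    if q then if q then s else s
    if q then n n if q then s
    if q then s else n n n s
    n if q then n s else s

n n if q then n n s: 1 tree
if q then if q then s else s: 2 trees
if q then n n if q then s: 1 tree
if q then s else n n n s: 1 tree
n if q then n s else s: 1 tree

if q then if q then s else s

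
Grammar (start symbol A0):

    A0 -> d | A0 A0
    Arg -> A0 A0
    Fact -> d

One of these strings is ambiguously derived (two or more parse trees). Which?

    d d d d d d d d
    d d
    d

d d d d d d d d

d d d d d d d d: 429 trees
d d: 1 tree
d: 1 tree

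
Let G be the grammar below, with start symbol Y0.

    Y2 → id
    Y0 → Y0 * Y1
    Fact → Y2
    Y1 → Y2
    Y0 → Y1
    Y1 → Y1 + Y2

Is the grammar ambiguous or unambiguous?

(Fact is unreachable from Y0, so its rules don't affect L(Y0).) This is a standard precedence ladder (Y0 over Y1 over Y2), with each level left-recursive on its own operator ('*' at Y0, '+' at Y1). That structure is LR(1), hence unambiguous.

Unambiguous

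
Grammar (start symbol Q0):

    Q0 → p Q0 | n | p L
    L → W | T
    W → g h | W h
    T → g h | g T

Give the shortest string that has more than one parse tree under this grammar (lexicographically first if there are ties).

length 1: no string has ≥2 trees
length 2: no string has ≥2 trees
length 3: p g h has 2 parse trees

Two derivations of p g h:
  Q0 ⇒ p L ⇒ p W ⇒ p g h
  Q0 ⇒ p L ⇒ p T ⇒ p g h

p g h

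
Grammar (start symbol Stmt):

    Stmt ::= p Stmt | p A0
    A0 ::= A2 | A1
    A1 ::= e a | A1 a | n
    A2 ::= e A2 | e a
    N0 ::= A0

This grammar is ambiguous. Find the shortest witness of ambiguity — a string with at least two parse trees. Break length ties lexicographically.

p e a

length 2: no string has ≥2 trees
length 3: p e a has 2 parse trees

Two derivations of p e a:
  Stmt ⇒ p A0 ⇒ p A2 ⇒ p e a
  Stmt ⇒ p A0 ⇒ p A1 ⇒ p e a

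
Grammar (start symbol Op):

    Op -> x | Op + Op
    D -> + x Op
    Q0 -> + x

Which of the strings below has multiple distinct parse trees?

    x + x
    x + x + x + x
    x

x + x + x + x

x + x: 1 tree
x + x + x + x: 5 trees
x: 1 tree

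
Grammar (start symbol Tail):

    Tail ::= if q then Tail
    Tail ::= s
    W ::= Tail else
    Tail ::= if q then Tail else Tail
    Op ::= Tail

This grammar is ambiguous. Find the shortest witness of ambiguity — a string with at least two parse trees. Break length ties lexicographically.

length 1: no string has ≥2 trees
length 4: no string has ≥2 trees
length 6: no string has ≥2 trees
length 7: no string has ≥2 trees
length 9: if q then if q then s else s has 2 parse trees

Two derivations of if q then if q then s else s:
  Tail ⇒ if q then Tail ⇒ if q then if q then Tail else Tail ⇒ if q then if q then s else Tail ⇒ if q then if q then s else s
  Tail ⇒ if q then Tail else Tail ⇒ if q then if q then Tail else Tail ⇒ if q then if q then s else Tail ⇒ if q then if q then s else s

if q then if q then s else s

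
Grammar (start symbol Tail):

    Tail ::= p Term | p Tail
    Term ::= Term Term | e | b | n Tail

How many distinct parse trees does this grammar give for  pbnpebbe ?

Parse trees for pbnpebbe (showing first 6 of 28):
  [Tail p [Term [Term b] [Term [Term n [Tail p [Term e]]] [Term [Term b] [Term [Term b] [Term e]]]]]]
  [Tail p [Term [Term b] [Term [Term n [Tail p [Term e]]] [Term [Term [Term b] [Term b]] [Term e]]]]]
  [Tail p [Term [Term b] [Term [Term [Term n [Tail p [Term e]]] [Term b]] [Term [Term b] [Term e]]]]]
  [Tail p [Term [Term b] [Term [Term n [Tail p [Term [Term e] [Term b]]]] [Term [Term b] [Term e]]]]]
  [Tail p [Term [Term b] [Term [Term [Term n [Tail p [Term e]]] [Term [Term b] [Term b]]] [Term e]]]]
  [Tail p [Term [Term b] [Term [Term [Term [Term n [Tail p [Term e]]] [Term b]] [Term b]] [Term e]]]]

28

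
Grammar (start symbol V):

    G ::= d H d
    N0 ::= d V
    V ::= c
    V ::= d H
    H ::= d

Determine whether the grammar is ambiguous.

Unambiguous

(G, N0 are unreachable from V, so their rules don't affect L(V).) The reachable rules are right-linear with at most one rule per (nonterminal, next-terminal) pair. Each input token forces the next rule, so parsing is deterministic.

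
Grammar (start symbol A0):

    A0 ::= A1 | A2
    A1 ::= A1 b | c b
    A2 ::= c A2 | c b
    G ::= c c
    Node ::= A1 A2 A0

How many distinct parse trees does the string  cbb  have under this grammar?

1

Parse trees for cbb:
  [A0 [A1 [A1 c b] b]]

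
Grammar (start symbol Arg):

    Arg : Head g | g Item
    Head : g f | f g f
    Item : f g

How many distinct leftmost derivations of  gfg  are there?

2

Parse trees for gfg:
  [Arg [Head g f] g]
  [Arg g [Item f g]]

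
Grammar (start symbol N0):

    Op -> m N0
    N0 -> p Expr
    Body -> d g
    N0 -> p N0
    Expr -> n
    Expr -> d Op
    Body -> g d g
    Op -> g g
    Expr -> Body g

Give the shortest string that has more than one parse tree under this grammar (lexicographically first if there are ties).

length 2: no string has ≥2 trees
length 3: no string has ≥2 trees
length 4: p d g g has 2 parse trees

Two derivations of p d g g:
  N0 ⇒ p Expr ⇒ p d Op ⇒ p d g g
  N0 ⇒ p Expr ⇒ p Body g ⇒ p d g g

p d g g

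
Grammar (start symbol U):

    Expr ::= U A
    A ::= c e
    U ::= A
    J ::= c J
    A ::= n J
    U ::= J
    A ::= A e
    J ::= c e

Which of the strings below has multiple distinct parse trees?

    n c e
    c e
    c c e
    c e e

n c e: 1 tree
c e: 2 trees
c c e: 1 tree
c e e: 1 tree

c e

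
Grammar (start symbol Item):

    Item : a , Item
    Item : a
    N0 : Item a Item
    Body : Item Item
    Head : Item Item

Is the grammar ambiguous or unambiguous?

Unambiguous

(N0, Head, Body are unreachable from Item, so their rules don't affect L(Item).) Right-recursive list with a separator: after each atom, whether the separator follows determines the rule. One parse per string.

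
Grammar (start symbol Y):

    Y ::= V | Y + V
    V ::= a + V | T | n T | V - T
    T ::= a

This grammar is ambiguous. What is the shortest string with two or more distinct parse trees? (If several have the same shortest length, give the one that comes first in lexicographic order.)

length 1: no string has ≥2 trees
length 2: no string has ≥2 trees
length 3: a + a has 2 parse trees

Two derivations of a + a:
  Y ⇒ V ⇒ a + V ⇒ a + T ⇒ a + a
  Y ⇒ Y + V ⇒ V + V ⇒ T + V ⇒ a + V ⇒ a + T ⇒ a + a

a + a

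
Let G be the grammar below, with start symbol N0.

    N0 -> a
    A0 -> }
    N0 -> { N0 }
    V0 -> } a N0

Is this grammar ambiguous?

Unambiguous

Only N0 is reachable from N0; ignoring the rest: L(N0) is { openⁿ atom closeⁿ : n ≥ 0 }. The bracket depth fixes n, and the derivation is forced at every step.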